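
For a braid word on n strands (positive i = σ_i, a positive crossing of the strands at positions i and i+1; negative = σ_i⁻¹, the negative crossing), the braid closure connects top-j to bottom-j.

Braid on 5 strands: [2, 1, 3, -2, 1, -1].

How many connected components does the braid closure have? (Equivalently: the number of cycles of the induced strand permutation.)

3

Derivation:
Track the strand permutation on 5 strands, starting from identity.
  step 1: s2 swaps positions 2,3 -> [1 3 2 4 5]
  step 2: s1 swaps positions 1,2 -> [3 1 2 4 5]
  step 3: s3 swaps positions 3,4 -> [3 1 4 2 5]
  step 4: s2^-1 swaps positions 2,3 -> [3 4 1 2 5]
  step 5: s1 swaps positions 1,2 -> [4 3 1 2 5]
  step 6: s1^-1 swaps positions 1,2 -> [3 4 1 2 5]
Final permutation (position -> original strand): [3 4 1 2 5]
Closure components = cycle count of this permutation = 3.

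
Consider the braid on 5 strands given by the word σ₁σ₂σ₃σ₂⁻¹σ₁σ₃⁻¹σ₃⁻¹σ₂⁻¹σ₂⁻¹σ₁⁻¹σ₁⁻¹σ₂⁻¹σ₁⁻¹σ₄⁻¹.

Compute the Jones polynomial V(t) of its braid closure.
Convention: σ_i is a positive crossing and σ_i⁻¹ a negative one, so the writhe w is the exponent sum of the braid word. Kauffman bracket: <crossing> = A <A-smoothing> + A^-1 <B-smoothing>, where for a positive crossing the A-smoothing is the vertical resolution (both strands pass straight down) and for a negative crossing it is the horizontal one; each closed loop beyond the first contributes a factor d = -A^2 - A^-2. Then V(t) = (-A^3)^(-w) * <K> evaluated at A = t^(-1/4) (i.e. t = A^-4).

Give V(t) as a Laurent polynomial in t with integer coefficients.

t^-1 - t^-2 + 2*t^-3 - 2*t^-4 + 2*t^-5 - t^-6 + t^-7 - t^-8

Derivation:
The presented braid s1 s2 s3 s2^-1 s1 s3^-1 s3^-1 s2^-1 s2^-1 s1^-1 s1^-1 s2^-1 s1^-1 s4^-1 on 5 strands reduces by inverse Markov moves (closure unchanged at each step):
  Destabilize: the word has the form β·s4^-1 where s4^-1 occurs only as the final letter (β ∈ B_4); drop it and the last strand → 4 strands.
  Deconjugate: the word is γ·β·γ⁻¹ with γ = s1 s2 (prefix) and γ⁻¹ = s2^-1 s1^-1 (suffix); strip both.
Reduced to β = s3 s2^-1 s1 s3^-1 s3^-1 s2^-1 s2^-1 s1^-1 s1^-1 on 4 strands, 9 crossings.
Compute on β:
Braid: s3 s2^-1 s1 s3^-1 s3^-1 s2^-1 s2^-1 s1^-1 s1^-1 on 4 strands, 9 crossings.
Writhe w = (#positive) - (#negative) = 2 - 7 = -5.
State-sum expansion of <K>. There are 2^9 = 512 states.
Each crossing splits two ways (0=vertical, 1=horizontal). The state's weight is A^(#A-smoothings - #B-smoothings) * d^(loops - 1).
Tabulate the states by total A-exponent and number of loops L (A-exp: L × count):
  A^9: L=5 ×1
  A^7: L=4 ×9
  A^5: L=3 ×31, L=5 ×5
  A^3: L=2 ×48, L=4 ×35, L=6 ×1
  A^1: L=1 ×28, L=3 ×86, L=5 ×12
  A^-1: L=2 ×82, L=4 ×43, L=6 ×1
  A^-3: L=1 ×20, L=3 ×58, L=5 ×6
  A^-5: L=2 ×25, L=4 ×11
  A^-7: L=1 ×3, L=3 ×6
  A^-9: L=2 ×1
Each group contributes A^e * Σ count * d^(L-1):
Powers of d = -A^2 - A^-2: d^2 = A^4 + 2 + A^-4; d^3 = -A^6 - 3*A^2 - 3*A^-2 - A^-6; d^4 = A^8 + 4*A^4 + 6 + 4*A^-4 + A^-8; d^5 = -A^10 - 5*A^6 - 10*A^2 - 10*A^-2 - 5*A^-6 - A^-10.
  A^9 * (d^4) = A^17 + 4*A^13 + 6*A^9 + 4*A^5 + A
  A^7 * (9*d^3) = -9*A^13 - 27*A^9 - 27*A^5 - 9*A
  A^5 * (31*d^2 + 5*d^4) = 5*A^13 + 51*A^9 + 92*A^5 + 51*A + 5*A^-3
  A^3 * (48*d + 35*d^3 + d^5) = -A^13 - 40*A^9 - 163*A^5 - 163*A - 40*A^-3 - A^-7
  A^1 * (28 + 86*d^2 + 12*d^4) = 12*A^9 + 134*A^5 + 272*A + 134*A^-3 + 12*A^-7
  A^-1 * (82*d + 43*d^3 + d^5) = -A^9 - 48*A^5 - 221*A - 221*A^-3 - 48*A^-7 - A^-11
  A^-3 * (20 + 58*d^2 + 6*d^4) = 6*A^5 + 82*A + 172*A^-3 + 82*A^-7 + 6*A^-11
  A^-5 * (25*d + 11*d^3) = -11*A - 58*A^-3 - 58*A^-7 - 11*A^-11
  A^-7 * (3 + 6*d^2) = 6*A^-3 + 15*A^-7 + 6*A^-11
  A^-9 * (d) = -A^-7 - A^-11
Summing the groups: <K> = A^17 - A^13 + A^9 - 2*A^5 + 2*A - 2*A^-3 + A^-7 - A^-11
Normalise by the writhe: (-A^3)^(-w) = (-A^3)^(5) = -A^15, so f(A) = -A^15 * <K> = -A^32 + A^28 - A^24 + 2*A^20 - 2*A^16 + 2*A^12 - A^8 + A^4.
Substitute A = t^(-1/4), i.e. A^e → t^(-e/4): V(t) = t^-1 - t^-2 + 2*t^-3 - 2*t^-4 + 2*t^-5 - t^-6 + t^-7 - t^-8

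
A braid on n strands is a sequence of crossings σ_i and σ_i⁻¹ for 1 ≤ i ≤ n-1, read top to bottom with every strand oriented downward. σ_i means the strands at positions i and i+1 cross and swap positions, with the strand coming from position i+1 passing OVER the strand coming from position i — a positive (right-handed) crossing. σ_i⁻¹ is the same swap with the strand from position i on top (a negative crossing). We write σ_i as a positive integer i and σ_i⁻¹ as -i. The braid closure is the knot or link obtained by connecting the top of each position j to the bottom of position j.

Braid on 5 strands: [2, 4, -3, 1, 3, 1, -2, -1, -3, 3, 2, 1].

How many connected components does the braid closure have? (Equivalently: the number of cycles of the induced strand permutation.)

3

Derivation:
Track the strand permutation on 5 strands, starting from identity.
  step 1: s2 swaps positions 2,3 -> [1 3 2 4 5]
  step 2: s4 swaps positions 4,5 -> [1 3 2 5 4]
  step 3: s3^-1 swaps positions 3,4 -> [1 3 5 2 4]
  step 4: s1 swaps positions 1,2 -> [3 1 5 2 4]
  step 5: s3 swaps positions 3,4 -> [3 1 2 5 4]
  step 6: s1 swaps positions 1,2 -> [1 3 2 5 4]
  step 7: s2^-1 swaps positions 2,3 -> [1 2 3 5 4]
  step 8: s1^-1 swaps positions 1,2 -> [2 1 3 5 4]
  step 9: s3^-1 swaps positions 3,4 -> [2 1 5 3 4]
  step 10: s3 swaps positions 3,4 -> [2 1 3 5 4]
  step 11: s2 swaps positions 2,3 -> [2 3 1 5 4]
  step 12: s1 swaps positions 1,2 -> [3 2 1 5 4]
Final permutation (position -> original strand): [3 2 1 5 4]
Closure components = cycle count of this permutation = 3.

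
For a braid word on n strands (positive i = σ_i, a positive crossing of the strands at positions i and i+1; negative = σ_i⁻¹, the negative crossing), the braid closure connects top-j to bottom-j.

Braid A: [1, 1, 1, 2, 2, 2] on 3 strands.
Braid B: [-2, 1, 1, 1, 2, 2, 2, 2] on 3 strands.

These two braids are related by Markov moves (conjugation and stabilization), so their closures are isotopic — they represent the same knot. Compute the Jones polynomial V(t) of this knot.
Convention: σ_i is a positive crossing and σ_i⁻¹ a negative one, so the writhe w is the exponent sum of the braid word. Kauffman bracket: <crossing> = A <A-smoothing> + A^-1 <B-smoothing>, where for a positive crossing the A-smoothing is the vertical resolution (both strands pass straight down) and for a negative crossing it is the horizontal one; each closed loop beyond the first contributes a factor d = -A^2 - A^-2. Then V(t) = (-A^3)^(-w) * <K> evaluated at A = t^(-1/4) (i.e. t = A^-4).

t^8 - 2*t^7 + t^6 - 2*t^5 + 2*t^4 + t^2

Derivation:
Markov-equivalent braids have isotopic closures, hence identical knot invariants. Strip the Markov moves from each word to reach a common short braid β, then compute V(t) once on β.
Braid A: s1 s1 s1 s2 s2 s2 on 3 strands has no conjugating prefix/suffix or stabilization to strip; take β = s1 s1 s1 s2 s2 s2.
Braid B: s2^-1 s1 s1 s1 s2 s2 s2 s2 on 3 strands reduces by inverse Markov moves (closure unchanged at each step):
  Deconjugate: the word is γ·β·γ⁻¹ with γ = s2^-1 (prefix) and γ⁻¹ = s2 (suffix); strip both.
Reduced to β = s1 s1 s1 s2 s2 s2 on 3 strands, 6 crossings.
Both give the same β = s1 s1 s1 s2 s2 s2 on 3 strands, so one state sum suffices:
Braid: s1 s1 s1 s2 s2 s2 on 3 strands, 6 crossings.
Writhe w = (#positive) - (#negative) = 6 - 0 = 6.
State-sum expansion of <K>. There are 2^6 = 64 states.
Smooth each crossing (0=||, 1=⌣⌢); contribution A^(Σ sign_k(1-2s_k)) * d^(L-1).
Tabulate the states by total A-exponent and number of loops L (A-exp: L × count):
  A^6: L=3 ×1
  A^4: L=2 ×6
  A^2: L=1 ×9, L=3 ×6
  A^0: L=2 ×18, L=4 ×2
  A^-2: L=3 ×15
  A^-4: L=4 ×6
  A^-6: L=5 ×1
Each group contributes A^e * Σ count * d^(L-1):
Powers of d = -A^2 - A^-2: d^2 = A^4 + 2 + A^-4; d^3 = -A^6 - 3*A^2 - 3*A^-2 - A^-6; d^4 = A^8 + 4*A^4 + 6 + 4*A^-4 + A^-8.
  A^6 * (d^2) = A^10 + 2*A^6 + A^2
  A^4 * (6*d) = -6*A^6 - 6*A^2
  A^2 * (9 + 6*d^2) = 6*A^6 + 21*A^2 + 6*A^-2
  A^0 * (18*d + 2*d^3) = -2*A^6 - 24*A^2 - 24*A^-2 - 2*A^-6
  A^-2 * (15*d^2) = 15*A^2 + 30*A^-2 + 15*A^-6
  A^-4 * (6*d^3) = -6*A^2 - 18*A^-2 - 18*A^-6 - 6*A^-10
  A^-6 * (d^4) = A^2 + 4*A^-2 + 6*A^-6 + 4*A^-10 + A^-14
Summing the groups: <K> = A^10 + 2*A^2 - 2*A^-2 + A^-6 - 2*A^-10 + A^-14
Normalise by the writhe: (-A^3)^(-w) = (-A^3)^(-6) = A^-18, so f(A) = A^-18 * <K> = A^-8 + 2*A^-16 - 2*A^-20 + A^-24 - 2*A^-28 + A^-32.
Substitute A = t^(-1/4), i.e. A^e → t^(-e/4): V(t) = t^8 - 2*t^7 + t^6 - 2*t^5 + 2*t^4 + t^2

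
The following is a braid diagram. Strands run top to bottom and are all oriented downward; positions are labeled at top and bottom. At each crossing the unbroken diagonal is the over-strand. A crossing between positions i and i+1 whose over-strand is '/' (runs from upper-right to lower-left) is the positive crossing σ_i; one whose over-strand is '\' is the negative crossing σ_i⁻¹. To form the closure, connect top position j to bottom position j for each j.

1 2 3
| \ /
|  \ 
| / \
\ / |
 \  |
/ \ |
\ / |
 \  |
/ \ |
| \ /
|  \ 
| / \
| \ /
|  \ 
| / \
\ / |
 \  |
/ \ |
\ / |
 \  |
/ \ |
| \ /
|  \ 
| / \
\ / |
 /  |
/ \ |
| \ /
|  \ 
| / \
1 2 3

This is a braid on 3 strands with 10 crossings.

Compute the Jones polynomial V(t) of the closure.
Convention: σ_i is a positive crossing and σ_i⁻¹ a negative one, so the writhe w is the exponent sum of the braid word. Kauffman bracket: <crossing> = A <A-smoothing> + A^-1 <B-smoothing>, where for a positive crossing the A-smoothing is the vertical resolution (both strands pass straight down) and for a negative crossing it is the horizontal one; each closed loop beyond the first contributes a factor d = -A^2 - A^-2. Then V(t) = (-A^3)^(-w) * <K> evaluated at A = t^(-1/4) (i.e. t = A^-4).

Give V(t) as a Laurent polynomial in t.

t^-3 + t^-6 - t^-7 + t^-8 - t^-9 + t^-10 - t^-11

Derivation:
Reading the diagram top to bottom ('/'-over between positions i,i+1 = s_i, '\'-over = s_i^-1): braid word = s2^-1 s1^-1 s1^-1 s2^-1 s2^-1 s1^-1 s1^-1 s2^-1 s1 s2^-1.
Braid: s2^-1 s1^-1 s1^-1 s2^-1 s2^-1 s1^-1 s1^-1 s2^-1 s1 s2^-1 on 3 strands, 10 crossings.
Writhe w = (#positive) - (#negative) = 1 - 9 = -8.
State-sum expansion of <K>. There are 2^10 = 1024 states.
Smooth each crossing (0=||, 1=⌣⌢); contribution A^(Σ sign_k(1-2s_k)) * d^(L-1).
Tabulate the states by total A-exponent and number of loops L (A-exp: L × count):
  A^10: L=6 ×1
  A^8: L=5 ×10
  A^6: L=4 ×41, L=6 ×4
  A^4: L=3 ×86, L=5 ×34
  A^2: L=2 ×92, L=4 ×114, L=6 ×4
  A^0: L=1 ×40, L=3 ×185, L=5 ×27
  A^-2: L=2 ×142, L=4 ×67, L=6 ×1
  A^-4: L=1 ×40, L=3 ×76, L=5 ×4
  A^-6: L=2 ×39, L=4 ×6
  A^-8: L=1 ×5, L=3 ×5
  A^-10: L=2 ×1
Each group contributes A^e * Σ count * d^(L-1):
Powers of d = -A^2 - A^-2: d^2 = A^4 + 2 + A^-4; d^3 = -A^6 - 3*A^2 - 3*A^-2 - A^-6; d^4 = A^8 + 4*A^4 + 6 + 4*A^-4 + A^-8; d^5 = -A^10 - 5*A^6 - 10*A^2 - 10*A^-2 - 5*A^-6 - A^-10.
  A^10 * (d^5) = -A^20 - 5*A^16 - 10*A^12 - 10*A^8 - 5*A^4 - 1
  A^8 * (10*d^4) = 10*A^16 + 40*A^12 + 60*A^8 + 40*A^4 + 10
  A^6 * (41*d^3 + 4*d^5) = -4*A^16 - 61*A^12 - 163*A^8 - 163*A^4 - 61 - 4*A^-4
  A^4 * (86*d^2 + 34*d^4) = 34*A^12 + 222*A^8 + 376*A^4 + 222 + 34*A^-4
  A^2 * (92*d + 114*d^3 + 4*d^5) = -4*A^12 - 134*A^8 - 474*A^4 - 474 - 134*A^-4 - 4*A^-8
  A^0 * (40 + 185*d^2 + 27*d^4) = 27*A^8 + 293*A^4 + 572 + 293*A^-4 + 27*A^-8
  A^-2 * (142*d + 67*d^3 + d^5) = -A^8 - 72*A^4 - 353 - 353*A^-4 - 72*A^-8 - A^-12
  A^-4 * (40 + 76*d^2 + 4*d^4) = 4*A^4 + 92 + 216*A^-4 + 92*A^-8 + 4*A^-12
  A^-6 * (39*d + 6*d^3) = -6 - 57*A^-4 - 57*A^-8 - 6*A^-12
  A^-8 * (5 + 5*d^2) = 5*A^-4 + 15*A^-8 + 5*A^-12
  A^-10 * (d) = -A^-8 - A^-12
Summing the groups: <K> = -A^20 + A^16 - A^12 + A^8 - A^4 + 1 + A^-12
Normalise by the writhe: (-A^3)^(-w) = (-A^3)^(8) = A^24, so f(A) = A^24 * <K> = -A^44 + A^40 - A^36 + A^32 - A^28 + A^24 + A^12.
Substitute A = t^(-1/4), i.e. A^e → t^(-e/4): V(t) = t^-3 + t^-6 - t^-7 + t^-8 - t^-9 + t^-10 - t^-11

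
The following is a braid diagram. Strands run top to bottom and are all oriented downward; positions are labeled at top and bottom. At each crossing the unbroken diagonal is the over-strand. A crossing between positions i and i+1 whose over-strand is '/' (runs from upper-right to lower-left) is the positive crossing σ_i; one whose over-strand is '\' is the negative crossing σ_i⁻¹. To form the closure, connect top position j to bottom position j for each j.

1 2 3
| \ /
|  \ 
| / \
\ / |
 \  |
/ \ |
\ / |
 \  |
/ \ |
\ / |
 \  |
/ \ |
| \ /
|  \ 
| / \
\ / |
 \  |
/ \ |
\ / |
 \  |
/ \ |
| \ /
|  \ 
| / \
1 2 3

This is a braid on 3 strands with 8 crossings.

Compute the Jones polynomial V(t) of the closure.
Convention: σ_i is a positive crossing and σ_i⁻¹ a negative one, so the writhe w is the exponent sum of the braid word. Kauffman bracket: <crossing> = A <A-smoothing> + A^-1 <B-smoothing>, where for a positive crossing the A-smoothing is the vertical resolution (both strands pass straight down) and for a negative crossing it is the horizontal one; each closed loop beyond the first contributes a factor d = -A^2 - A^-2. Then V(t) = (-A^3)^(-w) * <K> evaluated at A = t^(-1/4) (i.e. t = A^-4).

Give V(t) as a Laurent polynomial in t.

t^-3 + t^-5 - t^-8

Derivation:
Reading the diagram top to bottom ('/'-over between positions i,i+1 = s_i, '\'-over = s_i^-1): braid word = s2^-1 s1^-1 s1^-1 s1^-1 s2^-1 s1^-1 s1^-1 s2^-1.
Braid: s2^-1 s1^-1 s1^-1 s1^-1 s2^-1 s1^-1 s1^-1 s2^-1 on 3 strands, 8 crossings.
Writhe w = (#positive) - (#negative) = 0 - 8 = -8.
Enumerate smoothing states for the bracket polynomial. There are 2^8 = 256 states.
For each crossing: s=0 is the vertical smoothing, s=1 horizontal. Crossing k contributes A^(sign_k * (1 - 2*s_k)); loop factor d = -A^2 - A^-2.
Tabulate the states by total A-exponent and number of loops L (A-exp: L × count):
  A^8: L=5 ×1
  A^6: L=4 ×7, L=6 ×1
  A^4: L=3 ×19, L=5 ×9
  A^2: L=2 ×24, L=4 ×31, L=6 ×1
  A^0: L=1 ×12, L=3 ×53, L=5 ×5
  A^-2: L=2 ×45, L=4 ×11
  A^-4: L=1 ×15, L=3 ×13
  A^-6: L=2 ×8
  A^-8: L=3 ×1
Each group contributes A^e * Σ count * d^(L-1):
Powers of d = -A^2 - A^-2: d^2 = A^4 + 2 + A^-4; d^3 = -A^6 - 3*A^2 - 3*A^-2 - A^-6; d^4 = A^8 + 4*A^4 + 6 + 4*A^-4 + A^-8; d^5 = -A^10 - 5*A^6 - 10*A^2 - 10*A^-2 - 5*A^-6 - A^-10.
  A^8 * (d^4) = A^16 + 4*A^12 + 6*A^8 + 4*A^4 + 1
  A^6 * (7*d^3 + d^5) = -A^16 - 12*A^12 - 31*A^8 - 31*A^4 - 12 - A^-4
  A^4 * (19*d^2 + 9*d^4) = 9*A^12 + 55*A^8 + 92*A^4 + 55 + 9*A^-4
  A^2 * (24*d + 31*d^3 + d^5) = -A^12 - 36*A^8 - 127*A^4 - 127 - 36*A^-4 - A^-8
  A^0 * (12 + 53*d^2 + 5*d^4) = 5*A^8 + 73*A^4 + 148 + 73*A^-4 + 5*A^-8
  A^-2 * (45*d + 11*d^3) = -11*A^4 - 78 - 78*A^-4 - 11*A^-8
  A^-4 * (15 + 13*d^2) = 13 + 41*A^-4 + 13*A^-8
  A^-6 * (8*d) = -8*A^-4 - 8*A^-8
  A^-8 * (d^2) = A^-4 + 2*A^-8 + A^-12
Summing the groups: <K> = -A^8 + A^-4 + A^-12
Normalise by the writhe: (-A^3)^(-w) = (-A^3)^(8) = A^24, so f(A) = A^24 * <K> = -A^32 + A^20 + A^12.
Substitute A = t^(-1/4), i.e. A^e → t^(-e/4): V(t) = t^-3 + t^-5 - t^-8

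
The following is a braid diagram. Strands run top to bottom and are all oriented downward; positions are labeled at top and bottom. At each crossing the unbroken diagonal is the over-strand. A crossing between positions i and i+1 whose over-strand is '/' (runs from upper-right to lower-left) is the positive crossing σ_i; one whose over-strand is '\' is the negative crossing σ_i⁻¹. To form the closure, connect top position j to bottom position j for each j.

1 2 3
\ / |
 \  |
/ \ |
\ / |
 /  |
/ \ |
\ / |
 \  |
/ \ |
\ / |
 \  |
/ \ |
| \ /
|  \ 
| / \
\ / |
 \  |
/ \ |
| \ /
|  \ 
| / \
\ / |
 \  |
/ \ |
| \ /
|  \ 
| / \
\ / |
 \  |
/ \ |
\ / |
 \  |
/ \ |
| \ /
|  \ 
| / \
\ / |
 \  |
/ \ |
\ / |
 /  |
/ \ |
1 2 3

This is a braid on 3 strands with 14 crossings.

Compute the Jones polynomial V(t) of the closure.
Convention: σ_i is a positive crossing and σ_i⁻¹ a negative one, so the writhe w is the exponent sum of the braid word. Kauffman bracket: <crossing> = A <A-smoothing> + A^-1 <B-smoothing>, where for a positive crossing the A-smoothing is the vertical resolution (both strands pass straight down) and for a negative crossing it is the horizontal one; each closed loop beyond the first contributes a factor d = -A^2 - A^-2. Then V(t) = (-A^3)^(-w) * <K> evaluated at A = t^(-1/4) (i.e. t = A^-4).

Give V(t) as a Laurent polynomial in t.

Reading the diagram top to bottom ('/'-over between positions i,i+1 = s_i, '\'-over = s_i^-1): braid word = s1^-1 s1 s1^-1 s1^-1 s2^-1 s1^-1 s2^-1 s1^-1 s2^-1 s1^-1 s1^-1 s2^-1 s1^-1 s1.
The presented braid s1^-1 s1 s1^-1 s1^-1 s2^-1 s1^-1 s2^-1 s1^-1 s2^-1 s1^-1 s1^-1 s2^-1 s1^-1 s1 on 3 strands reduces by inverse Markov moves (closure unchanged at each step):
  Deconjugate: the word is γ·β·γ⁻¹ with γ = s1^-1 (prefix) and γ⁻¹ = s1 (suffix); strip both.
  Deconjugate: the word is γ·β·γ⁻¹ with γ = s1 (prefix) and γ⁻¹ = s1^-1 (suffix); strip both.
Reduced to β = s1^-1 s1^-1 s2^-1 s1^-1 s2^-1 s1^-1 s2^-1 s1^-1 s1^-1 s2^-1 on 3 strands, 10 crossings.
Compute on β:
Braid: s1^-1 s1^-1 s2^-1 s1^-1 s2^-1 s1^-1 s2^-1 s1^-1 s1^-1 s2^-1 on 3 strands, 10 crossings.
Writhe w = (#positive) - (#negative) = 0 - 10 = -10.
Computing the Kauffman bracket via state sum. There are 2^10 = 1024 states.
For each crossing: s=0 is the vertical smoothing, s=1 horizontal. Crossing k contributes A^(sign_k * (1 - 2*s_k)); loop factor d = -A^2 - A^-2.
Tabulate the states by total A-exponent and number of loops L (A-exp: L × count):
  A^10: L=3 ×1
  A^8: L=2 ×4, L=4 ×6
  A^6: L=1 ×4, L=3 ×30, L=5 ×11
  A^4: L=2 ×48, L=4 ×65, L=6 ×7
  A^2: L=1 ×24, L=3 ×140, L=5 ×45, L=7 ×1
  A^0: L=2 ×129, L=4 ×117, L=6 ×6
  A^-2: L=1 ×43, L=3 ×151, L=5 ×16
  A^-4: L=2 ×96, L=4 ×24
  A^-6: L=1 ×24, L=3 ×21
  A^-8: L=2 ×10
  A^-10: L=3 ×1
Each group contributes A^e * Σ count * d^(L-1):
Powers of d = -A^2 - A^-2: d^2 = A^4 + 2 + A^-4; d^3 = -A^6 - 3*A^2 - 3*A^-2 - A^-6; d^4 = A^8 + 4*A^4 + 6 + 4*A^-4 + A^-8; d^5 = -A^10 - 5*A^6 - 10*A^2 - 10*A^-2 - 5*A^-6 - A^-10; d^6 = A^12 + 6*A^8 + 15*A^4 + 20 + 15*A^-4 + 6*A^-8 + A^-12.
  A^10 * (d^2) = A^14 + 2*A^10 + A^6
  A^8 * (4*d + 6*d^3) = -6*A^14 - 22*A^10 - 22*A^6 - 6*A^2
  A^6 * (4 + 30*d^2 + 11*d^4) = 11*A^14 + 74*A^10 + 130*A^6 + 74*A^2 + 11*A^-2
  A^4 * (48*d + 65*d^3 + 7*d^5) = -7*A^14 - 100*A^10 - 313*A^6 - 313*A^2 - 100*A^-2 - 7*A^-6
  A^2 * (24 + 140*d^2 + 45*d^4 + d^6) = A^14 + 51*A^10 + 335*A^6 + 594*A^2 + 335*A^-2 + 51*A^-6 + A^-10
  A^0 * (129*d + 117*d^3 + 6*d^5) = -6*A^10 - 147*A^6 - 540*A^2 - 540*A^-2 - 147*A^-6 - 6*A^-10
  A^-2 * (43 + 151*d^2 + 16*d^4) = 16*A^6 + 215*A^2 + 441*A^-2 + 215*A^-6 + 16*A^-10
  A^-4 * (96*d + 24*d^3) = -24*A^2 - 168*A^-2 - 168*A^-6 - 24*A^-10
  A^-6 * (24 + 21*d^2) = 21*A^-2 + 66*A^-6 + 21*A^-10
  A^-8 * (10*d) = -10*A^-6 - 10*A^-10
  A^-10 * (d^2) = A^-6 + 2*A^-10 + A^-14
Summing the groups: <K> = -A^10 + A^-6 + A^-14
Normalise by the writhe: (-A^3)^(-w) = (-A^3)^(10) = A^30, so f(A) = A^30 * <K> = -A^40 + A^24 + A^16.
Substitute A = t^(-1/4), i.e. A^e → t^(-e/4): V(t) = t^-4 + t^-6 - t^-10

Answer: t^-4 + t^-6 - t^-10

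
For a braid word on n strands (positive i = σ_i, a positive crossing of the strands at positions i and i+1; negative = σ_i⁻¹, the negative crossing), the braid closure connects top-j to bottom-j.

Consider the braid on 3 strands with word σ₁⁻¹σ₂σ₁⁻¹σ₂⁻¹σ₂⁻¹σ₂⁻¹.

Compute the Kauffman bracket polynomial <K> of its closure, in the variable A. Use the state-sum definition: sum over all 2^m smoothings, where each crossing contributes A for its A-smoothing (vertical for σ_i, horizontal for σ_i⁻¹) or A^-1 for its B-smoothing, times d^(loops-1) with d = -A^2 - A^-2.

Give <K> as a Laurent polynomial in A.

-A^12 + A^8 - A^4 + 2 - A^-4 + A^-8

Derivation:
Braid: s1^-1 s2 s1^-1 s2^-1 s2^-1 s2^-1 on 3 strands, 6 crossings.
Writhe w = (#positive) - (#negative) = 1 - 5 = -4.
Enumerate smoothing states for the bracket polynomial. There are 2^6 = 64 states.
Each crossing splits two ways (0=vertical, 1=horizontal). The state's weight is A^(#A-smoothings - #B-smoothings) * d^(loops - 1).
Tabulate the states by total A-exponent and number of loops L (A-exp: L × count):
  A^6: L=4 ×1
  A^4: L=3 ×6
  A^2: L=2 ×12, L=4 ×3
  A^0: L=1 ×9, L=3 ×10, L=5 ×1
  A^-2: L=2 ×12, L=4 ×3
  A^-4: L=1 ×2, L=3 ×4
  A^-6: L=2 ×1
Each group contributes A^e * Σ count * d^(L-1):
Powers of d = -A^2 - A^-2: d^2 = A^4 + 2 + A^-4; d^3 = -A^6 - 3*A^2 - 3*A^-2 - A^-6; d^4 = A^8 + 4*A^4 + 6 + 4*A^-4 + A^-8.
  A^6 * (d^3) = -A^12 - 3*A^8 - 3*A^4 - 1
  A^4 * (6*d^2) = 6*A^8 + 12*A^4 + 6
  A^2 * (12*d + 3*d^3) = -3*A^8 - 21*A^4 - 21 - 3*A^-4
  A^0 * (9 + 10*d^2 + d^4) = A^8 + 14*A^4 + 35 + 14*A^-4 + A^-8
  A^-2 * (12*d + 3*d^3) = -3*A^4 - 21 - 21*A^-4 - 3*A^-8
  A^-4 * (2 + 4*d^2) = 4 + 10*A^-4 + 4*A^-8
  A^-6 * (d) = -A^-4 - A^-8
Summing the groups: <K> = -A^12 + A^8 - A^4 + 2 - A^-4 + A^-8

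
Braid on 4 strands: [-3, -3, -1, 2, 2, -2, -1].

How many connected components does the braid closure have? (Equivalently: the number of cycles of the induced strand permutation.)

3

Derivation:
Track the strand permutation on 4 strands, starting from identity.
  step 1: s3^-1 swaps positions 3,4 -> [1 2 4 3]
  step 2: s3^-1 swaps positions 3,4 -> [1 2 3 4]
  step 3: s1^-1 swaps positions 1,2 -> [2 1 3 4]
  step 4: s2 swaps positions 2,3 -> [2 3 1 4]
  step 5: s2 swaps positions 2,3 -> [2 1 3 4]
  step 6: s2^-1 swaps positions 2,3 -> [2 3 1 4]
  step 7: s1^-1 swaps positions 1,2 -> [3 2 1 4]
Final permutation (position -> original strand): [3 2 1 4]
Closure components = cycle count of this permutation = 3.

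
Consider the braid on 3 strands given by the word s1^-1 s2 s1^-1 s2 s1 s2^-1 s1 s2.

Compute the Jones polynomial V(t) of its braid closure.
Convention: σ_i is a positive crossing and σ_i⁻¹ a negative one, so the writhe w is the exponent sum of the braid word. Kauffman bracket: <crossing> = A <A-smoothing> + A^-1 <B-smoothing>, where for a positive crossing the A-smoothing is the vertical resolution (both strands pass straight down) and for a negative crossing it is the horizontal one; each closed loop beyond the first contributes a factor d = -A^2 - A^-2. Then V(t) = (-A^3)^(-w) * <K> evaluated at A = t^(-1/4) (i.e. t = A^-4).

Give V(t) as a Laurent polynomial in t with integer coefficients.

Braid: s1^-1 s2 s1^-1 s2 s1 s2^-1 s1 s2 on 3 strands, 8 crossings.
Writhe w = (#positive) - (#negative) = 5 - 3 = 2.
Computing the Kauffman bracket via state sum. There are 2^8 = 256 states.
Each crossing splits two ways (0=vertical, 1=horizontal). The state's weight is A^(#A-smoothings - #B-smoothings) * d^(loops - 1).
Tabulate the states by total A-exponent and number of loops L (A-exp: L × count):
  A^8: L=2 ×1
  A^6: L=1 ×3, L=3 ×5
  A^4: L=2 ×22, L=4 ×6
  A^2: L=1 ×18, L=3 ×37, L=5 ×1
  A^0: L=2 ×58, L=4 ×12
  A^-2: L=1 ×24, L=3 ×31, L=5 ×1
  A^-4: L=2 ×23, L=4 ×5
  A^-6: L=3 ×8
  A^-8: L=4 ×1
Each group contributes A^e * Σ count * d^(L-1):
Powers of d = -A^2 - A^-2: d^2 = A^4 + 2 + A^-4; d^3 = -A^6 - 3*A^2 - 3*A^-2 - A^-6; d^4 = A^8 + 4*A^4 + 6 + 4*A^-4 + A^-8.
  A^8 * (d) = -A^10 - A^6
  A^6 * (3 + 5*d^2) = 5*A^10 + 13*A^6 + 5*A^2
  A^4 * (22*d + 6*d^3) = -6*A^10 - 40*A^6 - 40*A^2 - 6*A^-2
  A^2 * (18 + 37*d^2 + d^4) = A^10 + 41*A^6 + 98*A^2 + 41*A^-2 + A^-6
  A^0 * (58*d + 12*d^3) = -12*A^6 - 94*A^2 - 94*A^-2 - 12*A^-6
  A^-2 * (24 + 31*d^2 + d^4) = A^6 + 35*A^2 + 92*A^-2 + 35*A^-6 + A^-10
  A^-4 * (23*d + 5*d^3) = -5*A^2 - 38*A^-2 - 38*A^-6 - 5*A^-10
  A^-6 * (8*d^2) = 8*A^-2 + 16*A^-6 + 8*A^-10
  A^-8 * (d^3) = -A^-2 - 3*A^-6 - 3*A^-10 - A^-14
Summing the groups: <K> = -A^10 + 2*A^6 - A^2 + 2*A^-2 - A^-6 + A^-10 - A^-14
Normalise by the writhe: (-A^3)^(-w) = (-A^3)^(-2) = A^-6, so f(A) = A^-6 * <K> = -A^4 + 2 - A^-4 + 2*A^-8 - A^-12 + A^-16 - A^-20.
Substitute A = t^(-1/4), i.e. A^e → t^(-e/4): V(t) = -t^5 + t^4 - t^3 + 2*t^2 - t + 2 - t^-1

Answer: -t^5 + t^4 - t^3 + 2*t^2 - t + 2 - t^-1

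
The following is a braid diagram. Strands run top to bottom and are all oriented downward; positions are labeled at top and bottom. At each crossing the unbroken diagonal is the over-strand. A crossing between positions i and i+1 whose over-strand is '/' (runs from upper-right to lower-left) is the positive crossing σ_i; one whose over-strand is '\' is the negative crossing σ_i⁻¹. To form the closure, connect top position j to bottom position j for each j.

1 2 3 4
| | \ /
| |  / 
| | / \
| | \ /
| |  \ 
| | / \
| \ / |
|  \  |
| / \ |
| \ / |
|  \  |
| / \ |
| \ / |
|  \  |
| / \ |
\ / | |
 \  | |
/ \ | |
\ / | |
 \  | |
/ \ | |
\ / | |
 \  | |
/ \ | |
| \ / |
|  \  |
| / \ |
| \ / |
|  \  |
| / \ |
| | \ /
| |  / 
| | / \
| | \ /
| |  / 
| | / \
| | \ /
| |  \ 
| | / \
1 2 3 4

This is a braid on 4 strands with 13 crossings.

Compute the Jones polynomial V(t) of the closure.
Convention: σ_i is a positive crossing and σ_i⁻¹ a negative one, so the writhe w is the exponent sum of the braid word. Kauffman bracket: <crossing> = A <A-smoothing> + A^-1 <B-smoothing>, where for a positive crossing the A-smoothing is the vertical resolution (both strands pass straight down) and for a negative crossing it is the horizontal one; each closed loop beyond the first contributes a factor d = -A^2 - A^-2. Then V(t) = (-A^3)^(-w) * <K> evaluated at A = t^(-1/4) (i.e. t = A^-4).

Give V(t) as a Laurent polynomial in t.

Reading the diagram top to bottom ('/'-over between positions i,i+1 = s_i, '\'-over = s_i^-1): braid word = s3 s3^-1 s2^-1 s2^-1 s2^-1 s1^-1 s1^-1 s1^-1 s2^-1 s2^-1 s3 s3 s3^-1.
The presented braid s3 s3^-1 s2^-1 s2^-1 s2^-1 s1^-1 s1^-1 s1^-1 s2^-1 s2^-1 s3 s3 s3^-1 on 4 strands reduces by inverse Markov moves (closure unchanged at each step):
  Deconjugate: the word is γ·β·γ⁻¹ with γ = s3 s3^-1 (prefix) and γ⁻¹ = s3 s3^-1 (suffix); strip both.
  Destabilize: the word has the form β·s3 where s3 occurs only as the final letter (β ∈ B_3); drop it and the last strand → 3 strands.
Reduced to β = s2^-1 s2^-1 s2^-1 s1^-1 s1^-1 s1^-1 s2^-1 s2^-1 on 3 strands, 8 crossings.
Compute on β:
Braid: s2^-1 s2^-1 s2^-1 s1^-1 s1^-1 s1^-1 s2^-1 s2^-1 on 3 strands, 8 crossings.
Writhe w = (#positive) - (#negative) = 0 - 8 = -8.
Enumerate smoothing states for the bracket polynomial. There are 2^8 = 256 states.
For each crossing: s=0 is the vertical smoothing, s=1 horizontal. Crossing k contributes A^(sign_k * (1 - 2*s_k)); loop factor d = -A^2 - A^-2.
Tabulate the states by total A-exponent and number of loops L (A-exp: L × count):
  A^8: L=7 ×1
  A^6: L=6 ×8
  A^4: L=5 ×28
  A^2: L=4 ×55, L=6 ×1
  A^0: L=3 ×65, L=5 ×5
  A^-2: L=2 ×45, L=4 ×11
  A^-4: L=1 ×15, L=3 ×13
  A^-6: L=2 ×8
  A^-8: L=3 ×1
Each group contributes A^e * Σ count * d^(L-1):
Powers of d = -A^2 - A^-2: d^2 = A^4 + 2 + A^-4; d^3 = -A^6 - 3*A^2 - 3*A^-2 - A^-6; d^4 = A^8 + 4*A^4 + 6 + 4*A^-4 + A^-8; d^5 = -A^10 - 5*A^6 - 10*A^2 - 10*A^-2 - 5*A^-6 - A^-10; d^6 = A^12 + 6*A^8 + 15*A^4 + 20 + 15*A^-4 + 6*A^-8 + A^-12.
  A^8 * (d^6) = A^20 + 6*A^16 + 15*A^12 + 20*A^8 + 15*A^4 + 6 + A^-4
  A^6 * (8*d^5) = -8*A^16 - 40*A^12 - 80*A^8 - 80*A^4 - 40 - 8*A^-4
  A^4 * (28*d^4) = 28*A^12 + 112*A^8 + 168*A^4 + 112 + 28*A^-4
  A^2 * (55*d^3 + d^5) = -A^12 - 60*A^8 - 175*A^4 - 175 - 60*A^-4 - A^-8
  A^0 * (65*d^2 + 5*d^4) = 5*A^8 + 85*A^4 + 160 + 85*A^-4 + 5*A^-8
  A^-2 * (45*d + 11*d^3) = -11*A^4 - 78 - 78*A^-4 - 11*A^-8
  A^-4 * (15 + 13*d^2) = 13 + 41*A^-4 + 13*A^-8
  A^-6 * (8*d) = -8*A^-4 - 8*A^-8
  A^-8 * (d^2) = A^-4 + 2*A^-8 + A^-12
Summing the groups: <K> = A^20 - 2*A^16 + 2*A^12 - 3*A^8 + 2*A^4 - 2 + 2*A^-4 + A^-12
Normalise by the writhe: (-A^3)^(-w) = (-A^3)^(8) = A^24, so f(A) = A^24 * <K> = A^44 - 2*A^40 + 2*A^36 - 3*A^32 + 2*A^28 - 2*A^24 + 2*A^20 + A^12.
Substitute A = t^(-1/4), i.e. A^e → t^(-e/4): V(t) = t^-3 + 2*t^-5 - 2*t^-6 + 2*t^-7 - 3*t^-8 + 2*t^-9 - 2*t^-10 + t^-11

Answer: t^-3 + 2*t^-5 - 2*t^-6 + 2*t^-7 - 3*t^-8 + 2*t^-9 - 2*t^-10 + t^-11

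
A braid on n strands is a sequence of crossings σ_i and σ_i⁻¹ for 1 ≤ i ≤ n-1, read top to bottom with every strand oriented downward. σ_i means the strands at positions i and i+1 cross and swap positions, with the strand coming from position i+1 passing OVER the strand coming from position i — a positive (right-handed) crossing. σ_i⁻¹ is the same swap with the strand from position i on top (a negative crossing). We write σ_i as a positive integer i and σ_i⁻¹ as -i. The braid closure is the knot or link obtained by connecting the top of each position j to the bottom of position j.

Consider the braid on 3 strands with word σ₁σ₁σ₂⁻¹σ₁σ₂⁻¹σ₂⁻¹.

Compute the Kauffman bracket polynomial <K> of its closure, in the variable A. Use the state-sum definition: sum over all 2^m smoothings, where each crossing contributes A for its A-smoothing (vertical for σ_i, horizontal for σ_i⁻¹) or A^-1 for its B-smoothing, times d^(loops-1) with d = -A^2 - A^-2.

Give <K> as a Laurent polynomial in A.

-A^12 + 2*A^8 - 2*A^4 + 3 - 2*A^-4 + 2*A^-8 - A^-12

Derivation:
Braid: s1 s1 s2^-1 s1 s2^-1 s2^-1 on 3 strands, 6 crossings.
Writhe w = (#positive) - (#negative) = 3 - 3 = 0.
Enumerate smoothing states for the bracket polynomial. There are 2^6 = 64 states.
Smooth each crossing (0=||, 1=⌣⌢); contribution A^(Σ sign_k(1-2s_k)) * d^(L-1).
Tabulate the states by total A-exponent and number of loops L (A-exp: L × count):
  A^6: L=4 ×1
  A^4: L=3 ×6
  A^2: L=2 ×14, L=4 ×1
  A^0: L=1 ×13, L=3 ×7
  A^-2: L=2 ×14, L=4 ×1
  A^-4: L=3 ×6
  A^-6: L=4 ×1
Each group contributes A^e * Σ count * d^(L-1):
Powers of d = -A^2 - A^-2: d^2 = A^4 + 2 + A^-4; d^3 = -A^6 - 3*A^2 - 3*A^-2 - A^-6.
  A^6 * (d^3) = -A^12 - 3*A^8 - 3*A^4 - 1
  A^4 * (6*d^2) = 6*A^8 + 12*A^4 + 6
  A^2 * (14*d + d^3) = -A^8 - 17*A^4 - 17 - A^-4
  A^0 * (13 + 7*d^2) = 7*A^4 + 27 + 7*A^-4
  A^-2 * (14*d + d^3) = -A^4 - 17 - 17*A^-4 - A^-8
  A^-4 * (6*d^2) = 6 + 12*A^-4 + 6*A^-8
  A^-6 * (d^3) = -1 - 3*A^-4 - 3*A^-8 - A^-12
Summing the groups: <K> = -A^12 + 2*A^8 - 2*A^4 + 3 - 2*A^-4 + 2*A^-8 - A^-12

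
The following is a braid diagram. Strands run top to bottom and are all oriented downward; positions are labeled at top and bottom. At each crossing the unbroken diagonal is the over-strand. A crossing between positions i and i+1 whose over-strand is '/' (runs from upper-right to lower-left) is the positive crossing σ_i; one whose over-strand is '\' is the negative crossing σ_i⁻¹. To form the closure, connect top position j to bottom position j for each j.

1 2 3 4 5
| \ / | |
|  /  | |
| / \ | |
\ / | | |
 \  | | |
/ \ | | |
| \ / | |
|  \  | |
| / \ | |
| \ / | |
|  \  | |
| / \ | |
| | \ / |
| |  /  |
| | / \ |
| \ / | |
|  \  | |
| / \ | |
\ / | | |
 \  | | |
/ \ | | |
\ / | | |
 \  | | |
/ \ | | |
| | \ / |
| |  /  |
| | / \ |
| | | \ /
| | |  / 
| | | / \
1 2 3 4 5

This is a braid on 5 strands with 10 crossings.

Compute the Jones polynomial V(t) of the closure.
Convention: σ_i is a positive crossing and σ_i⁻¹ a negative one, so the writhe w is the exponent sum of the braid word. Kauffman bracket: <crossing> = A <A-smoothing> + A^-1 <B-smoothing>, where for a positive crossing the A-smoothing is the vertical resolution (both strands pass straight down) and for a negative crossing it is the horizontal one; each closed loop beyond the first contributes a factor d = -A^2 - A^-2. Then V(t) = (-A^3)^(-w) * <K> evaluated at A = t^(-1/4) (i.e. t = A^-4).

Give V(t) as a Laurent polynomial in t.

Reading the diagram top to bottom ('/'-over between positions i,i+1 = s_i, '\'-over = s_i^-1): braid word = s2 s1^-1 s2^-1 s2^-1 s3 s2^-1 s1^-1 s1^-1 s3 s4.
The presented braid s2 s1^-1 s2^-1 s2^-1 s3 s2^-1 s1^-1 s1^-1 s3 s4 on 5 strands reduces by inverse Markov moves (closure unchanged at each step):
  Destabilize: the word has the form β·s4 where s4 occurs only as the final letter (β ∈ B_4); drop it and the last strand → 4 strands.
Reduced to β = s2 s1^-1 s2^-1 s2^-1 s3 s2^-1 s1^-1 s1^-1 s3 on 4 strands, 9 crossings.
Compute on β:
Braid: s2 s1^-1 s2^-1 s2^-1 s3 s2^-1 s1^-1 s1^-1 s3 on 4 strands, 9 crossings.
Writhe w = (#positive) - (#negative) = 3 - 6 = -3.
Enumerate smoothing states for the bracket polynomial. There are 2^9 = 512 states.
Smooth each crossing (0=||, 1=⌣⌢); contribution A^(Σ sign_k(1-2s_k)) * d^(L-1).
Tabulate the states by total A-exponent and number of loops L (A-exp: L × count):
  A^9: L=6 ×1
  A^7: L=5 ×9
  A^5: L=4 ×35, L=6 ×1
  A^3: L=3 ×73, L=5 ×11
  A^1: L=2 ×82, L=4 ×43, L=6 ×1
  A^-1: L=1 ×40, L=3 ×79, L=5 ×7
  A^-3: L=2 ×63, L=4 ×21
  A^-5: L=1 ×9, L=3 ×26, L=5 ×1
  A^-7: L=2 ×6, L=4 ×3
  A^-9: L=3 ×1
Each group contributes A^e * Σ count * d^(L-1):
Powers of d = -A^2 - A^-2: d^2 = A^4 + 2 + A^-4; d^3 = -A^6 - 3*A^2 - 3*A^-2 - A^-6; d^4 = A^8 + 4*A^4 + 6 + 4*A^-4 + A^-8; d^5 = -A^10 - 5*A^6 - 10*A^2 - 10*A^-2 - 5*A^-6 - A^-10.
  A^9 * (d^5) = -A^19 - 5*A^15 - 10*A^11 - 10*A^7 - 5*A^3 - A^-1
  A^7 * (9*d^4) = 9*A^15 + 36*A^11 + 54*A^7 + 36*A^3 + 9*A^-1
  A^5 * (35*d^3 + d^5) = -A^15 - 40*A^11 - 115*A^7 - 115*A^3 - 40*A^-1 - A^-5
  A^3 * (73*d^2 + 11*d^4) = 11*A^11 + 117*A^7 + 212*A^3 + 117*A^-1 + 11*A^-5
  A^1 * (82*d + 43*d^3 + d^5) = -A^11 - 48*A^7 - 221*A^3 - 221*A^-1 - 48*A^-5 - A^-9
  A^-1 * (40 + 79*d^2 + 7*d^4) = 7*A^7 + 107*A^3 + 240*A^-1 + 107*A^-5 + 7*A^-9
  A^-3 * (63*d + 21*d^3) = -21*A^3 - 126*A^-1 - 126*A^-5 - 21*A^-9
  A^-5 * (9 + 26*d^2 + d^4) = A^3 + 30*A^-1 + 67*A^-5 + 30*A^-9 + A^-13
  A^-7 * (6*d + 3*d^3) = -3*A^-1 - 15*A^-5 - 15*A^-9 - 3*A^-13
  A^-9 * (d^2) = A^-5 + 2*A^-9 + A^-13
Summing the groups: <K> = -A^19 + 3*A^15 - 4*A^11 + 5*A^7 - 6*A^3 + 5*A^-1 - 4*A^-5 + 2*A^-9 - A^-13
Normalise by the writhe: (-A^3)^(-w) = (-A^3)^(3) = -A^9, so f(A) = -A^9 * <K> = A^28 - 3*A^24 + 4*A^20 - 5*A^16 + 6*A^12 - 5*A^8 + 4*A^4 - 2 + A^-4.
Substitute A = t^(-1/4), i.e. A^e → t^(-e/4): V(t) = t - 2 + 4*t^-1 - 5*t^-2 + 6*t^-3 - 5*t^-4 + 4*t^-5 - 3*t^-6 + t^-7

Answer: t - 2 + 4*t^-1 - 5*t^-2 + 6*t^-3 - 5*t^-4 + 4*t^-5 - 3*t^-6 + t^-7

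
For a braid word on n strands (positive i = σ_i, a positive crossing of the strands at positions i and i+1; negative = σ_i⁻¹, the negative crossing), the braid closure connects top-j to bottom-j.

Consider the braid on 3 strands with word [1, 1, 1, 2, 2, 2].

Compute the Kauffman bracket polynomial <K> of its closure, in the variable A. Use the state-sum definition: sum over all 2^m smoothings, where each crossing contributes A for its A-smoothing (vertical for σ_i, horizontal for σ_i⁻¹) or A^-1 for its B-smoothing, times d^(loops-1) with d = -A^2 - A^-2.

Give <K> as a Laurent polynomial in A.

A^10 + 2*A^2 - 2*A^-2 + A^-6 - 2*A^-10 + A^-14

Derivation:
Braid: s1 s1 s1 s2 s2 s2 on 3 strands, 6 crossings.
Writhe w = (#positive) - (#negative) = 6 - 0 = 6.
Enumerate smoothing states for the bracket polynomial. There are 2^6 = 64 states.
Each crossing splits two ways (0=vertical, 1=horizontal). The state's weight is A^(#A-smoothings - #B-smoothings) * d^(loops - 1).
Tabulate the states by total A-exponent and number of loops L (A-exp: L × count):
  A^6: L=3 ×1
  A^4: L=2 ×6
  A^2: L=1 ×9, L=3 ×6
  A^0: L=2 ×18, L=4 ×2
  A^-2: L=3 ×15
  A^-4: L=4 ×6
  A^-6: L=5 ×1
Each group contributes A^e * Σ count * d^(L-1):
Powers of d = -A^2 - A^-2: d^2 = A^4 + 2 + A^-4; d^3 = -A^6 - 3*A^2 - 3*A^-2 - A^-6; d^4 = A^8 + 4*A^4 + 6 + 4*A^-4 + A^-8.
  A^6 * (d^2) = A^10 + 2*A^6 + A^2
  A^4 * (6*d) = -6*A^6 - 6*A^2
  A^2 * (9 + 6*d^2) = 6*A^6 + 21*A^2 + 6*A^-2
  A^0 * (18*d + 2*d^3) = -2*A^6 - 24*A^2 - 24*A^-2 - 2*A^-6
  A^-2 * (15*d^2) = 15*A^2 + 30*A^-2 + 15*A^-6
  A^-4 * (6*d^3) = -6*A^2 - 18*A^-2 - 18*A^-6 - 6*A^-10
  A^-6 * (d^4) = A^2 + 4*A^-2 + 6*A^-6 + 4*A^-10 + A^-14
Summing the groups: <K> = A^10 + 2*A^2 - 2*A^-2 + A^-6 - 2*A^-10 + A^-14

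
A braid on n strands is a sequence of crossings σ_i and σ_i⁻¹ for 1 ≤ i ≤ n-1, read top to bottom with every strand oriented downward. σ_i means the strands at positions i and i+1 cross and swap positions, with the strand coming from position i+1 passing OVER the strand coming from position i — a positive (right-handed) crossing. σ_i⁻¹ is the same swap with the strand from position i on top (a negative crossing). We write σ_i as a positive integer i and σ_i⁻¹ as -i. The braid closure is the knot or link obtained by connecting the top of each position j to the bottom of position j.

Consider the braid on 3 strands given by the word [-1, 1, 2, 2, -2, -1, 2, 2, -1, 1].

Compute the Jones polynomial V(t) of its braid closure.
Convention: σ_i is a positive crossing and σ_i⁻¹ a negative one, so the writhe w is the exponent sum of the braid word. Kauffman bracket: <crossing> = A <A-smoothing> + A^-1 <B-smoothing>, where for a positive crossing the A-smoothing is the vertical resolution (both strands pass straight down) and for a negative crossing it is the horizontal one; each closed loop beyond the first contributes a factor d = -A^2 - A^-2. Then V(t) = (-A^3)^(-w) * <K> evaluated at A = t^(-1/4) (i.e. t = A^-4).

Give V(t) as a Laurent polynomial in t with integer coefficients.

-t^4 + t^3 + t

Derivation:
The presented braid s1^-1 s1 s2 s2 s2^-1 s1^-1 s2 s2 s1^-1 s1 on 3 strands reduces by inverse Markov moves (closure unchanged at each step):
  Deconjugate: the word is γ·β·γ⁻¹ with γ = s1^-1 s1 (prefix) and γ⁻¹ = s1^-1 s1 (suffix); strip both.
Reduced to β = s2 s2 s2^-1 s1^-1 s2 s2 on 3 strands, 6 crossings.
Compute on β:
First cancel adjacent σ_i σ_i⁻¹ pairs (Reidemeister II — same braid, same closure): s2 s2 s2^-1 s1^-1 s2 s2 → s2 s1^-1 s2 s2.
Braid: s2 s1^-1 s2 s2 on 3 strands, 4 crossings.
Writhe w = (#positive) - (#negative) = 3 - 1 = 2.
Enumerate smoothing states for the bracket polynomial. There are 2^4 = 16 states.
Each crossing splits two ways (0=vertical, 1=horizontal). The state's weight is A^(#A-smoothings - #B-smoothings) * d^(loops - 1).
  state 0000: A-exp=+2, loops=3, term = A^2 * d^2
  state 0001: A-exp=+0, loops=2, term = A^0 * d^1
  state 0010: A-exp=+0, loops=2, term = A^0 * d^1
  state 0011: A-exp=-2, loops=3, term = A^-2 * d^2
  state 0100: A-exp=+4, loops=2, term = A^4 * d^1
  state 0101: A-exp=+2, loops=1, term = A^2 * d^0
  state 0110: A-exp=+2, loops=1, term = A^2 * d^0
  state 0111: A-exp=+0, loops=2, term = A^0 * d^1
  state 1000: A-exp=+0, loops=2, term = A^0 * d^1
  state 1001: A-exp=-2, loops=3, term = A^-2 * d^2
  state 1010: A-exp=-2, loops=3, term = A^-2 * d^2
  state 1011: A-exp=-4, loops=4, term = A^-4 * d^3
  state 1100: A-exp=+2, loops=1, term = A^2 * d^0
  state 1101: A-exp=+0, loops=2, term = A^0 * d^1
  state 1110: A-exp=+0, loops=2, term = A^0 * d^1
  state 1111: A-exp=-2, loops=3, term = A^-2 * d^2
Collect the terms by A-exponent (count of states per loop number):
Powers of d = -A^2 - A^-2: d^2 = A^4 + 2 + A^-4; d^3 = -A^6 - 3*A^2 - 3*A^-2 - A^-6.
  A^4 * (d) = -A^6 - A^2
  A^2 * (3 + d^2) = A^6 + 5*A^2 + A^-2
  A^0 * (6*d) = -6*A^2 - 6*A^-2
  A^-2 * (4*d^2) = 4*A^2 + 8*A^-2 + 4*A^-6
  A^-4 * (d^3) = -A^2 - 3*A^-2 - 3*A^-6 - A^-10
Summing the groups: <K> = A^2 + A^-6 - A^-10
Normalise by the writhe: (-A^3)^(-w) = (-A^3)^(-2) = A^-6, so f(A) = A^-6 * <K> = A^-4 + A^-12 - A^-16.
Substitute A = t^(-1/4), i.e. A^e → t^(-e/4): V(t) = -t^4 + t^3 + t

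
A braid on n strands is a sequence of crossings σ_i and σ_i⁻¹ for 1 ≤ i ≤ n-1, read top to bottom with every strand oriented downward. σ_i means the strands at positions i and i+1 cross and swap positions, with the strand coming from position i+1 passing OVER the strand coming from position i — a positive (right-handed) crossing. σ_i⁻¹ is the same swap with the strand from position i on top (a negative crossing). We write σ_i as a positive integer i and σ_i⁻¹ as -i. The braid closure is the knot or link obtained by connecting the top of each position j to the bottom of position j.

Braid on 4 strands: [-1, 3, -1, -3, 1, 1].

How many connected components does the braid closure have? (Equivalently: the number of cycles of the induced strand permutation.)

Track the strand permutation on 4 strands, starting from identity.
  step 1: s1^-1 swaps positions 1,2 -> [2 1 3 4]
  step 2: s3 swaps positions 3,4 -> [2 1 4 3]
  step 3: s1^-1 swaps positions 1,2 -> [1 2 4 3]
  step 4: s3^-1 swaps positions 3,4 -> [1 2 3 4]
  step 5: s1 swaps positions 1,2 -> [2 1 3 4]
  step 6: s1 swaps positions 1,2 -> [1 2 3 4]
Final permutation (position -> original strand): [1 2 3 4]
Closure components = cycle count of this permutation = 4.

Answer: 4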